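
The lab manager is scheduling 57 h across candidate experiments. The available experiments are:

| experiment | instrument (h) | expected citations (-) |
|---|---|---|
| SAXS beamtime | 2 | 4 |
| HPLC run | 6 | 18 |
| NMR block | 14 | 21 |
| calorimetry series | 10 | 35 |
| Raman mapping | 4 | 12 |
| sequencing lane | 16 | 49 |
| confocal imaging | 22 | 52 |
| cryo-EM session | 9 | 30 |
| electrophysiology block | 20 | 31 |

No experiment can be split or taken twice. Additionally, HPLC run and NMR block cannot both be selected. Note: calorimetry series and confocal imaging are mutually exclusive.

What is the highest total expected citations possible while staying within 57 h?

The ratio heuristic lands on SAXS beamtime + HPLC run + calorimetry series + Raman mapping + sequencing lane + cryo-EM session (148) but leaves 10 h idle.
The 12 h tied up in SAXS beamtime and calorimetry series is better spent on confocal imaging — total rises to 161 (57 h).
That's the maximum — no feasible swap from here does better than 161.

161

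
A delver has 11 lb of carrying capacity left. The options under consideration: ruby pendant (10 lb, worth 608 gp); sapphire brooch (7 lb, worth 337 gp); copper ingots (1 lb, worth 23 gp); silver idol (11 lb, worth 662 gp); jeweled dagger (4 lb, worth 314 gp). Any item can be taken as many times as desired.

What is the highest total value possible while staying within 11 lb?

Taking 3×copper ingots + 2×jeweled dagger: 11 lb used, 697 in value.
No other feasible combination exceeds 697.

697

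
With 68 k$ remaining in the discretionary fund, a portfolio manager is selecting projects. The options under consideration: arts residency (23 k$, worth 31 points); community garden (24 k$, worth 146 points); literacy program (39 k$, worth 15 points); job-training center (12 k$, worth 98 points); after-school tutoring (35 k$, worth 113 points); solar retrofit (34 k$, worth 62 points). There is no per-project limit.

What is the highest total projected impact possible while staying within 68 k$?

490

By projected impact per k$: job-training center 8.17, community garden 6.08, after-school tutoring 3.23 lead.
Taking 5×job-training center: 60 k$ used, 490 in projected impact.
The spare 8 k$ is too small for any remaining project, and no exchange beats 490.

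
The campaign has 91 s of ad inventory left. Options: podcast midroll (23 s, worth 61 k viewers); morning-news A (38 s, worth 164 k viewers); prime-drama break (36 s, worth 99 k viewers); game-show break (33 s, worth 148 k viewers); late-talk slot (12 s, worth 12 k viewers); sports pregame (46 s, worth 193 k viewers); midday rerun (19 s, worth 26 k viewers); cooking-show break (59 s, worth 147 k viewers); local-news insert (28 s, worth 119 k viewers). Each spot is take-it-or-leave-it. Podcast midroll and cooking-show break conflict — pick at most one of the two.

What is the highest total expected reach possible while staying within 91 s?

Filling by ratio: morning-news A + game-show break + midday rerun for 338, with 1 s left unused.
The 52 s tied up in game-show break and midday rerun is better spent on sports pregame — total rises to 357 (84 s).
Every other selection either busts 91 s or breaks a pairing rule or fails to beat 357.

357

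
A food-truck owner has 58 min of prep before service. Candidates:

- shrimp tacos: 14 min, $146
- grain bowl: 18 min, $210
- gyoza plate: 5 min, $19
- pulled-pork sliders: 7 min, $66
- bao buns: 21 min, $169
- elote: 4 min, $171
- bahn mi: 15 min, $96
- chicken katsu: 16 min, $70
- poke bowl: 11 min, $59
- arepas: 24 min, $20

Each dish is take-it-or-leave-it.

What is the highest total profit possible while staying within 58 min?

696

By profit per min: elote 42.75, grain bowl 11.67, shrimp tacos 10.43 lead.
A density-first pass picks shrimp tacos + grain bowl + pulled-pork sliders + elote + bahn mi — 689 at 58 min.
Replace pulled-pork sliders and bahn mi with bao buns: the trade gains 7 net, giving 696 at 57 min.
The closest alternative, shrimp tacos + grain bowl + pulled-pork sliders + elote + bahn mi, reaches only 689.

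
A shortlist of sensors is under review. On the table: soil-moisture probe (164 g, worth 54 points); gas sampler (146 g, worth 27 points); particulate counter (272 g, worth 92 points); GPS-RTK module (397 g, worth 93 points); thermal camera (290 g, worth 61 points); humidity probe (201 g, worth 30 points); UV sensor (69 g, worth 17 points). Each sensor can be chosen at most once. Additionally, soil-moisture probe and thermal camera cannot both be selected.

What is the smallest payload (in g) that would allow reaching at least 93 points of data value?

Need the lightest bundle worth ≥ 93.
particulate counter + UV sensor: 109 data value at 341 g.
Any bundle with less than 341 g falls short of 93.

341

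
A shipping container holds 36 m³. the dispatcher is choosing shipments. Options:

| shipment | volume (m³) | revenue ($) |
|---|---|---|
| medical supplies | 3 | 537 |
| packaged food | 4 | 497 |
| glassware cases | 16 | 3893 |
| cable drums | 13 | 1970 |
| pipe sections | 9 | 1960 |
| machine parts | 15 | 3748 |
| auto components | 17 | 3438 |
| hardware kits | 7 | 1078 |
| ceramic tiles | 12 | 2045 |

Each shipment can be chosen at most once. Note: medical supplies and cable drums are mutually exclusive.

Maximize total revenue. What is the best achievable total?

Taking medical supplies + glassware cases + machine parts: 34 m³ used, 8178 in revenue.
Next best is packaged food + glassware cases + machine parts at 8138 (35 m³) — short by 40.

8178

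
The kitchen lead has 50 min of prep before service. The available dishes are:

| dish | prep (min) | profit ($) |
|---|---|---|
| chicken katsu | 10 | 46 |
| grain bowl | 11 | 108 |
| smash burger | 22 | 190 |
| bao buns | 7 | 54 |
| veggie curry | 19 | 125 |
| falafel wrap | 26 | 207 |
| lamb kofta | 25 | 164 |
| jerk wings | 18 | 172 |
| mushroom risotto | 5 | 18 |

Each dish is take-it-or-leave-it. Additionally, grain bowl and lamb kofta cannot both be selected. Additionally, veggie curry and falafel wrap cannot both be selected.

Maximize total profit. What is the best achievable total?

416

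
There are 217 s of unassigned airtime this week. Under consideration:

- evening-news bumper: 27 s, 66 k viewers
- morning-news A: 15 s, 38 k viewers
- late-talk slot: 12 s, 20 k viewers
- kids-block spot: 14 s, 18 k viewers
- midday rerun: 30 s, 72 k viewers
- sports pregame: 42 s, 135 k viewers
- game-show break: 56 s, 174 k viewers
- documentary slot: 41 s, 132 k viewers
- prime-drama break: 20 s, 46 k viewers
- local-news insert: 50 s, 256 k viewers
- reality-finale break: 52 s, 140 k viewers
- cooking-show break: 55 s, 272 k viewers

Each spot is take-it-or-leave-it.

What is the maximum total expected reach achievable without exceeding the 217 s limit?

872

By expected reach per s: local-news insert 5.12, cooking-show break 4.95, documentary slot 3.22, sports pregame 3.21 lead.
Taking the top-ratio spots first gives morning-news A + late-talk slot + sports pregame + documentary slot + local-news insert + cooking-show break for 853 (215 s).
Replace late-talk slot and sports pregame with game-show break: the trade gains 19 net, giving 872 at 217 s.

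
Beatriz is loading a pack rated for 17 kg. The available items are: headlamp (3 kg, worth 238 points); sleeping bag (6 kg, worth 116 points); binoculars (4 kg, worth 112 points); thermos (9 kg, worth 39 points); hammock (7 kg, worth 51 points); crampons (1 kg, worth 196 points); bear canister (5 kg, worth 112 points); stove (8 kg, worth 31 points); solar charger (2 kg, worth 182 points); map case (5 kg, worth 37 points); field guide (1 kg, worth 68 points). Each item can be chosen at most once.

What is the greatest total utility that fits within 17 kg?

Taking the top-ratio items first gives headlamp + binoculars + crampons + bear canister + solar charger + field guide for 908 (16 kg).
Dropping bear canister frees 5 kg; slotting in sleeping bag (6 kg) lifts the total to 912 at 17 kg.
An exhaustive check of the 2048 subsets confirms 912.

912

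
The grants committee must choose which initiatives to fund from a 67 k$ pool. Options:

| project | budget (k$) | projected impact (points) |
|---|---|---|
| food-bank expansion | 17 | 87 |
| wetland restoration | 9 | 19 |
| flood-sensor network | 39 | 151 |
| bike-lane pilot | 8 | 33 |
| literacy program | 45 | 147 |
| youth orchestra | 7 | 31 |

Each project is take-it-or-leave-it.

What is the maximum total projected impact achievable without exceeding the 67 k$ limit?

271

Taking the top-ratio projects first gives food-bank expansion + wetland restoration + bike-lane pilot + youth orchestra for 170 (41 k$).
The 16 k$ tied up in wetland restoration and youth orchestra is better spent on flood-sensor network — total rises to 271 (64 k$).
Next best is food-bank expansion + flood-sensor network + youth orchestra at 269 (63 k$) — short by 2.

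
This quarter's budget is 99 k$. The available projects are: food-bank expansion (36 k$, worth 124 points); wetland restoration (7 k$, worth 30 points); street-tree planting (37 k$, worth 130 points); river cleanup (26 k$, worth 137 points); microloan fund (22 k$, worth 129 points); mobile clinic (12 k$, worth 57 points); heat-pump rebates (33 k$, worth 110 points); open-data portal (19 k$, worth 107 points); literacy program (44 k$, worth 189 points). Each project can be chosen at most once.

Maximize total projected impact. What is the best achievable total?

Filling by ratio: wetland restoration + river cleanup + microloan fund + mobile clinic + open-data portal for 460, with 13 k$ left unused.
The 31 k$ tied up in mobile clinic and open-data portal is better spent on literacy program — total rises to 485 (99 k$).

485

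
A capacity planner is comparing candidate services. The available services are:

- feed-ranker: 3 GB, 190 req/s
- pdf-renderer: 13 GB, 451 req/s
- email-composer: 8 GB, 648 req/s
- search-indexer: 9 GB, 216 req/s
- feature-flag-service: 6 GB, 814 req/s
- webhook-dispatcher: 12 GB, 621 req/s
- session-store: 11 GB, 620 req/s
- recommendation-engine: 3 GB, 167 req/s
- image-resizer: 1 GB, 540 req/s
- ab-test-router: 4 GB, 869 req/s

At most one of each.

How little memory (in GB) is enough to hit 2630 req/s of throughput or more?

19

Need the lightest bundle worth ≥ 2630.
email-composer + feature-flag-service + image-resizer + ab-test-router reaches 2871 using 19 GB.
No combination under 19 GB hits 2630.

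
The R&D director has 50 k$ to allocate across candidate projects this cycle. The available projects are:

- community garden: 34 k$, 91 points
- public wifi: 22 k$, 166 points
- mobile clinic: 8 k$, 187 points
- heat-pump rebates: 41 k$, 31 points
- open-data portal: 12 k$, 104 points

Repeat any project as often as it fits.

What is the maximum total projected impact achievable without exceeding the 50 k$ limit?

1122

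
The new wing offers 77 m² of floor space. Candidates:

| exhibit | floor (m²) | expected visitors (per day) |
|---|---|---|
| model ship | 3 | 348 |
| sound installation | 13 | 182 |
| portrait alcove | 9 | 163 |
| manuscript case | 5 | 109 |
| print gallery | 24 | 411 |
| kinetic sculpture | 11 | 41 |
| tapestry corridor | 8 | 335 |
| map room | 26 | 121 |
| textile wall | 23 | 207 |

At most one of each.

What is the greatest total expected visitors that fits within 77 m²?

1592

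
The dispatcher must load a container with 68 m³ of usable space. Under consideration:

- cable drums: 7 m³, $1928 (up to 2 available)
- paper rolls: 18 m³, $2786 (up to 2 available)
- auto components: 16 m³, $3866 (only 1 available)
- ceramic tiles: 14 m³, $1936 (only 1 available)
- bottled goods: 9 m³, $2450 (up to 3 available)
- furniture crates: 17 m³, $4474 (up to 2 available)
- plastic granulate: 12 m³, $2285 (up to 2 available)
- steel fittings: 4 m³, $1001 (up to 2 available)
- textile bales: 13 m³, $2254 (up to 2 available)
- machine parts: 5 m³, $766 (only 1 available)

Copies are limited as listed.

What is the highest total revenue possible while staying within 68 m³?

Taking the top-ratio shipments first gives 2×cable drums + 3×bottled goods + furniture crates + 2×steel fittings for 17682 (66 m³).
Replace cable drums and 2×steel fittings with furniture crates: the trade gains 544 net, giving 18226 at 68 m³.

18226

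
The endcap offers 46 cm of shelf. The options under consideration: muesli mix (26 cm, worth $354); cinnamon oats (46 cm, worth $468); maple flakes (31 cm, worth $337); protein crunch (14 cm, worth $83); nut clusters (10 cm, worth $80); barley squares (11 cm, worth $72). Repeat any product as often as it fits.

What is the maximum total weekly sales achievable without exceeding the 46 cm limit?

Taking muesli mix + 2×nut clusters: 46 cm used, 514 in weekly sales.

514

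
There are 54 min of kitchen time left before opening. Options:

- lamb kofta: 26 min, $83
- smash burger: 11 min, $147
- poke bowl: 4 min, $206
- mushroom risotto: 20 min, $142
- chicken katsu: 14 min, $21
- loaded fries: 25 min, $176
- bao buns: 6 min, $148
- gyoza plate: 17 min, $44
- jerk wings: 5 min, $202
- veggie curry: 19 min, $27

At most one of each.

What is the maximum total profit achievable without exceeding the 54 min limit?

879

By profit per min: poke bowl 51.50, jerk wings 40.40, bao buns 24.67, smash burger 13.36 lead.
Filling by ratio: smash burger + poke bowl + mushroom risotto + bao buns + jerk wings for 845, with 8 min left unused.
Replace mushroom risotto with loaded fries: the trade gains 34 net, giving 879 at 51 min.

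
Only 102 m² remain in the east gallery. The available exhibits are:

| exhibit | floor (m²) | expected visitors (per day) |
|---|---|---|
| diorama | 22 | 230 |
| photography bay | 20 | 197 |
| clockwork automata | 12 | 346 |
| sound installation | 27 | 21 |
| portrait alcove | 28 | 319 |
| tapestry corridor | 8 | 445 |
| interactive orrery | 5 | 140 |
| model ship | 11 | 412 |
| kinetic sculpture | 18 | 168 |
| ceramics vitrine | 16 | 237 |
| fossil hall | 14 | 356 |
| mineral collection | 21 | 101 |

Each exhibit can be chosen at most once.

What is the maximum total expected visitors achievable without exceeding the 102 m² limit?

Ranking by ratio (expected visitors/m²): tapestry corridor 55.62, model ship 37.45, clockwork automata 28.83.
Clockwork automata + portrait alcove + tapestry corridor + interactive orrery + model ship + ceramics vitrine + fossil hall uses 94 of the 102 m² and totals 2255.

2255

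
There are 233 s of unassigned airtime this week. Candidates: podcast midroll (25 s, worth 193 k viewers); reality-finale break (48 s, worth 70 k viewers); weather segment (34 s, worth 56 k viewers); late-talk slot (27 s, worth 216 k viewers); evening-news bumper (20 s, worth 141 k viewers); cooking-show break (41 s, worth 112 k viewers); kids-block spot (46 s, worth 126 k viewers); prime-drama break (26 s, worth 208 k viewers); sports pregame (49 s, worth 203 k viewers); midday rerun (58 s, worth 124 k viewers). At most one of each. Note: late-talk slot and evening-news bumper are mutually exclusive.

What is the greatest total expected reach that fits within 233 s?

1070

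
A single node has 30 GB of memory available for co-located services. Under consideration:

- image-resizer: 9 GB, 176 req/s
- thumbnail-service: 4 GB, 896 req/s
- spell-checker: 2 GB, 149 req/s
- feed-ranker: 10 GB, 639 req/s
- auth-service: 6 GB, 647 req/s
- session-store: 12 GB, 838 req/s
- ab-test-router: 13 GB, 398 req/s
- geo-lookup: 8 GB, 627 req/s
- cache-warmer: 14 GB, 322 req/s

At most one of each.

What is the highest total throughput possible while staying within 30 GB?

Greedy by ratio would take thumbnail-service + spell-checker + feed-ranker + auth-service + geo-lookup: 30 GB used, total 2958.
Replace spell-checker and feed-ranker with session-store: the trade gains 50 net, giving 3008 at 30 GB.
Next best is thumbnail-service + spell-checker + feed-ranker + auth-service + geo-lookup at 2958 (30 GB) — short by 50.

3008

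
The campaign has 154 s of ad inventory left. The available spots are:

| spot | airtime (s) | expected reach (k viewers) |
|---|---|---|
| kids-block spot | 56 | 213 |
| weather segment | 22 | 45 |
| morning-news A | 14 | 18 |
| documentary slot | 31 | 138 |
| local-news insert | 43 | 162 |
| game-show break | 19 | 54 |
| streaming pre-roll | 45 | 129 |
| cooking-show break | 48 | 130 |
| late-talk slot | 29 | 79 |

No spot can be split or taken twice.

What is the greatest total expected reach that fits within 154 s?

567

Density check — documentary slot 4.45, kids-block spot 3.80, local-news insert 3.77 are the best per s.
Best packing: kids-block spot + documentary slot + local-news insert + game-show break — 149 s, 567 total.
Next best is kids-block spot + weather segment + documentary slot + local-news insert at 558 (152 s) — short by 9.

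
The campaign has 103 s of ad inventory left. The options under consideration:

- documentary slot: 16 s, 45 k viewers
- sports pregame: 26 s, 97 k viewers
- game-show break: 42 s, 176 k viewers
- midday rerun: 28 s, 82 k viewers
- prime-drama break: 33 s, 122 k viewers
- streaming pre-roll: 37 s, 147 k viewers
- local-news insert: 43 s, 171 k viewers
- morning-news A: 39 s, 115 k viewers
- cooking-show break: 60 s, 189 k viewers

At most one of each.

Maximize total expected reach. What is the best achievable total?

395

Greedy by ratio would take documentary slot + game-show break + local-news insert: 101 s used, total 392.
Dropping documentary slot and local-news insert frees 59 s; slotting in sports pregame + prime-drama break (59 s) lifts the total to 395 at 101 s.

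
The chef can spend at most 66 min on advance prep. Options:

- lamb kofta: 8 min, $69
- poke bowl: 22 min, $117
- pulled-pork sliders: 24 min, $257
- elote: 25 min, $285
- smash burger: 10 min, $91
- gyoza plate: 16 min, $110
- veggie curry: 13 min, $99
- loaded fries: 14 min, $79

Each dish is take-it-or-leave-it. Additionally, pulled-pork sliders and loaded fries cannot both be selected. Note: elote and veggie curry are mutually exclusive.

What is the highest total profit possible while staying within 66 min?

652

Density check — elote 11.40, pulled-pork sliders 10.71, smash burger 9.10, lamb kofta 8.62 are the best per min.
A density-first pass picks pulled-pork sliders + elote + smash burger — 633 at 59 min.
Replace smash burger with gyoza plate: the trade gains 19 net, giving 652 at 65 min.
An exhaustive check of the 256 subsets confirms 652.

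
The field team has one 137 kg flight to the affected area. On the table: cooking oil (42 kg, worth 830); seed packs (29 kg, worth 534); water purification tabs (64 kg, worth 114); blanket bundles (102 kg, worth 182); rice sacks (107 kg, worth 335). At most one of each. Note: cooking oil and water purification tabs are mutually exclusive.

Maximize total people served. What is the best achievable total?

Cooking oil + seed packs uses 71 of the 137 kg and totals 1364.
Next best is seed packs + rice sacks at 869 (136 kg) — short by 495.

1364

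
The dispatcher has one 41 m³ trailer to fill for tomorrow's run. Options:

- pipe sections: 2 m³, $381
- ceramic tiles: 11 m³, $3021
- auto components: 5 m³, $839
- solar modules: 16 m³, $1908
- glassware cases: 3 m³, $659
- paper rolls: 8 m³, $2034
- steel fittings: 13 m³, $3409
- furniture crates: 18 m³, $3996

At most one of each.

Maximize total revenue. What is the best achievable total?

9962

A density-first pass picks pipe sections + ceramic tiles + glassware cases + paper rolls + steel fittings — 9504 at 37 m³.
The 2 m³ tied up in pipe sections is better spent on auto components — total rises to 9962 (40 m³).
Next best is pipe sections + paper rolls + steel fittings + furniture crates at 9820 (41 m³) — short by 142.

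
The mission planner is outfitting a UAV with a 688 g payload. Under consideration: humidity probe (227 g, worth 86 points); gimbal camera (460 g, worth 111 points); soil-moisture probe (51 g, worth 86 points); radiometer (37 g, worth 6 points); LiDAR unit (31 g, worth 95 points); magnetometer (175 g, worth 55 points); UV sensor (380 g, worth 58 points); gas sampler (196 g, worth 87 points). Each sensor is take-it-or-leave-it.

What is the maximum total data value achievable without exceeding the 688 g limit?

409

Humidity probe + soil-moisture probe + LiDAR unit + magnetometer + gas sampler uses 680 of the 688 g and totals 409.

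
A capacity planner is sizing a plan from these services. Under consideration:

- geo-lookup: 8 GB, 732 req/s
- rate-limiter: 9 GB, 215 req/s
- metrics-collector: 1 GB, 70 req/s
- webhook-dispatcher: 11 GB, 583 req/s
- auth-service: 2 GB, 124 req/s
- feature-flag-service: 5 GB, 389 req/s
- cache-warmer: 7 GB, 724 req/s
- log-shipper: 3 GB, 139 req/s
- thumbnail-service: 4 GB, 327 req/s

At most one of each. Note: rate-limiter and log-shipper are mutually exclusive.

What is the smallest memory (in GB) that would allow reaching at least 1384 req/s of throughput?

Need the lightest bundle worth ≥ 1384.
Taking geo-lookup + cache-warmer gives 1456 (≥ 1384) for 15 GB.
No combination under 15 GB hits 1384.

15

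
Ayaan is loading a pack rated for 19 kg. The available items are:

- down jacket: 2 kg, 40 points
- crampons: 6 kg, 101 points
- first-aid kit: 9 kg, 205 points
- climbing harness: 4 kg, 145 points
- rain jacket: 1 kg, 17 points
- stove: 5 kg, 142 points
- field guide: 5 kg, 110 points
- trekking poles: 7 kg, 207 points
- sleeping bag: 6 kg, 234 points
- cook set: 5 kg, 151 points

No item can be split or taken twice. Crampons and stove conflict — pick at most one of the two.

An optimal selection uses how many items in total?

Best achievable utility is 626.
For example down jacket + climbing harness + trekking poles + sleeping bag achieves it, using 19 kg.
Any selection reaching 626 contains exactly 4 items.

4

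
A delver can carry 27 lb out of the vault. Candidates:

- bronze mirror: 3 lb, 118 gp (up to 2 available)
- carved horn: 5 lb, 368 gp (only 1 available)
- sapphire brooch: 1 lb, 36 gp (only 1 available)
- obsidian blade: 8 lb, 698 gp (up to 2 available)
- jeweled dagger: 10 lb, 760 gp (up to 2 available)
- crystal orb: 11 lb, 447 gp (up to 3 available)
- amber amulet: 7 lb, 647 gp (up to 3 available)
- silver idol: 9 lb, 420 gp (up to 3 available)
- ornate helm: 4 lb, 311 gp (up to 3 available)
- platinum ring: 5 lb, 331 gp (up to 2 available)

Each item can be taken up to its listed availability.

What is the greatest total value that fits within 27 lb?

By value per lb: amber amulet 92.43, obsidian blade 87.25, ornate helm 77.75, jeweled dagger 76.00 lead.
A density-first pass picks sapphire brooch + 3×amber amulet + ornate helm — 2288 at 26 lb.
Reworking the packing: carved horn + obsidian blade + 2×amber amulet uses 27 lb and improves the total to 2360.
Nothing else within 27 lb beats 2360.

2360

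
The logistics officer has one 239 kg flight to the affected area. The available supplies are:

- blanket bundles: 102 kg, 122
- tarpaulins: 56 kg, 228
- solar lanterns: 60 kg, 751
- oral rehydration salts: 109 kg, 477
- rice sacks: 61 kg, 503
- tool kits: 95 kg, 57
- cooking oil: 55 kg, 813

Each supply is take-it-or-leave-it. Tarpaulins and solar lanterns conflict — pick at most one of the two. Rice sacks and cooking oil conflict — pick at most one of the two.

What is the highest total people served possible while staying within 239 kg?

2041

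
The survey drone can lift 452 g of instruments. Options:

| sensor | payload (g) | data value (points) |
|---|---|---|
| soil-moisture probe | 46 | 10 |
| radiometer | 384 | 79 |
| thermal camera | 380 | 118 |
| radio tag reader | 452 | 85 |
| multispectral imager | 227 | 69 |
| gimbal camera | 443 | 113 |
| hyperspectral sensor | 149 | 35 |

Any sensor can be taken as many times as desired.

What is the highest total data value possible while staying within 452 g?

By data value per g: thermal camera 0.31, multispectral imager 0.30, gimbal camera 0.26, hyperspectral sensor 0.23 lead.
Taking soil-moisture probe + thermal camera: 426 g used, 128 in data value.

128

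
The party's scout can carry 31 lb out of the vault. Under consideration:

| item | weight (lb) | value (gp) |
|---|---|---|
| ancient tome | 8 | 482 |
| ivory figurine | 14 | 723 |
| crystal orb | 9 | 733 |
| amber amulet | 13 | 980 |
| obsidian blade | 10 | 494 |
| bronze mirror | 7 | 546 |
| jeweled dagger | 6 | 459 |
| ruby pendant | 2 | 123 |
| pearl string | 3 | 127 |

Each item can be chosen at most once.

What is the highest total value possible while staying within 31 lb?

2382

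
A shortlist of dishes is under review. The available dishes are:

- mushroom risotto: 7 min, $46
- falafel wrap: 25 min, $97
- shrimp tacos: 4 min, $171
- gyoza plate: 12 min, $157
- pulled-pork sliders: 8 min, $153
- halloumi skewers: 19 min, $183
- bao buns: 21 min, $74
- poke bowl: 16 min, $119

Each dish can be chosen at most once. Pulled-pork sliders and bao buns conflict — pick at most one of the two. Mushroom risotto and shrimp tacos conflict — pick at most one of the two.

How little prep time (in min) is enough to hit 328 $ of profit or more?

16

Look for the lowest-prep combination reaching 328.
shrimp tacos + gyoza plate reaches 328 using 16 min.
Any bundle with less than 16 min falls short of 328.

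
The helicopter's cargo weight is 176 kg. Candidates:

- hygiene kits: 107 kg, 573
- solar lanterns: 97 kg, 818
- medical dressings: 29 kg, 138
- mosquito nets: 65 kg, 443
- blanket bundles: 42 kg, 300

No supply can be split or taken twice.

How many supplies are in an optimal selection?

2

Best achievable people served is 1261.
solar lanterns + mosquito nets hits 1261 at 162 kg.
Every optimal selection uses 2 supplies.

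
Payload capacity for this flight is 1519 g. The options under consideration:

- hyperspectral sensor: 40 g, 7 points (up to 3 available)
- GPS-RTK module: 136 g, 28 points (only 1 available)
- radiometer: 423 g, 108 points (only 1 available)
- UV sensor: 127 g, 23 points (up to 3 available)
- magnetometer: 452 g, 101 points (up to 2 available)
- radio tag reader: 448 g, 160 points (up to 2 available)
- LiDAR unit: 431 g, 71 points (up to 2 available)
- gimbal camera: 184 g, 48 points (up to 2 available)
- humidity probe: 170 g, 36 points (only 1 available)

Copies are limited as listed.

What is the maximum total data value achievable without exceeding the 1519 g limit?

476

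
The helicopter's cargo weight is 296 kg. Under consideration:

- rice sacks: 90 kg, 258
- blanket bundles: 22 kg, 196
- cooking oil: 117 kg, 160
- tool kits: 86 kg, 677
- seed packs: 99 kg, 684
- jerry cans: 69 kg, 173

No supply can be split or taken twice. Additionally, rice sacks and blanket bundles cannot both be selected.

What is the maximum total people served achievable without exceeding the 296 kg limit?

Best packing: blanket bundles + tool kits + seed packs + jerry cans — 276 kg, 1730 total.
An exhaustive check of the 64 subsets confirms 1730.

1730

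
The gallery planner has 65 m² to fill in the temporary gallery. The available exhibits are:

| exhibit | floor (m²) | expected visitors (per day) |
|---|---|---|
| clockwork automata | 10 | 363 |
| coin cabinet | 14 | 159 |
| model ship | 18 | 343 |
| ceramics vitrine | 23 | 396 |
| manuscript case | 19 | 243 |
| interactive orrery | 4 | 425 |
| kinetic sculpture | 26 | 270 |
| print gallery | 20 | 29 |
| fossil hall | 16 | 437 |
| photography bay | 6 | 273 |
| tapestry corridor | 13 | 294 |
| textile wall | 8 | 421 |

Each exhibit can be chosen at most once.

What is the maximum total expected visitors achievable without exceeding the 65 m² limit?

2262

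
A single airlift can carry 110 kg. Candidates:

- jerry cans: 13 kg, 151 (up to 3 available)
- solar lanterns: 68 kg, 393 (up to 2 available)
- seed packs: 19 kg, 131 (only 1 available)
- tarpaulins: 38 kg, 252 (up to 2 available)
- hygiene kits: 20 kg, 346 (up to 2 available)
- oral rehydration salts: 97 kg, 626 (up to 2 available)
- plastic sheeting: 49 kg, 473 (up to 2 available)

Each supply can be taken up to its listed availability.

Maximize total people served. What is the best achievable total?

Greedy by ratio would take 3×jerry cans + seed packs + 2×hygiene kits: 98 kg used, total 1276.
Dropping 2×jerry cans and seed packs frees 45 kg; slotting in plastic sheeting (49 kg) lifts the total to 1316 at 102 kg.

1316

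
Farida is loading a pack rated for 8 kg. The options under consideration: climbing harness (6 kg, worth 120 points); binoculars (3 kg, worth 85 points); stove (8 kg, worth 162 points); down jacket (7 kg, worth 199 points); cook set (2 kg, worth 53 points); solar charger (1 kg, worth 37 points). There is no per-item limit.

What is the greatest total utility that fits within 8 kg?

296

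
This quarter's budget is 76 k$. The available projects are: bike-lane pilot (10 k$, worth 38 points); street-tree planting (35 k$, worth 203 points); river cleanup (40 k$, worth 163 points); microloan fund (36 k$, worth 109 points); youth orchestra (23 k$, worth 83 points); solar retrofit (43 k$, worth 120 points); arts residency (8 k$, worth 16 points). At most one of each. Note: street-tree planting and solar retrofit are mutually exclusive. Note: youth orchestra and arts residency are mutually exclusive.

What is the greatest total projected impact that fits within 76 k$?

366

Taking street-tree planting + river cleanup: 75 k$ used, 366 in projected impact.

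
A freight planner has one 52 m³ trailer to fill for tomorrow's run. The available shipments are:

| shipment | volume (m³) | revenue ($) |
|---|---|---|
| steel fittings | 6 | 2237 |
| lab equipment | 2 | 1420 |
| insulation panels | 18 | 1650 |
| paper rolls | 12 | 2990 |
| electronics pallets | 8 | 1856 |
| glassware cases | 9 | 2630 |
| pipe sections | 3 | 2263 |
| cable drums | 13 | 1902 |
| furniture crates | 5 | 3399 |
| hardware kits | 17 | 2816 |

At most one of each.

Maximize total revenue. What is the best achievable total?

16841

By revenue per m³: pipe sections 754.33, lab equipment 710.00, furniture crates 679.80 lead.
Filling by ratio: steel fittings + lab equipment + paper rolls + electronics pallets + glassware cases + pipe sections + furniture crates for 16795, with 7 m³ left unused.
The 8 m³ tied up in electronics pallets is better spent on cable drums — total rises to 16841 (50 m³).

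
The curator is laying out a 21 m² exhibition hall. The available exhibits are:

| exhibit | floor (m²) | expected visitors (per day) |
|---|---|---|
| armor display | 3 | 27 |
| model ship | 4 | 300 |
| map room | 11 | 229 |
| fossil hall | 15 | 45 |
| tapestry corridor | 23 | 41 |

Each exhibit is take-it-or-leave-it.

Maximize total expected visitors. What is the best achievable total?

556

Ranking by ratio (expected visitors/m²): model ship 75.00, map room 20.82, armor display 9.00, fossil hall 3.00.
The ratio ordering already packs tightly: armor display + model ship + map room, 18 m², 556.
The closest alternative, model ship + map room, reaches only 529.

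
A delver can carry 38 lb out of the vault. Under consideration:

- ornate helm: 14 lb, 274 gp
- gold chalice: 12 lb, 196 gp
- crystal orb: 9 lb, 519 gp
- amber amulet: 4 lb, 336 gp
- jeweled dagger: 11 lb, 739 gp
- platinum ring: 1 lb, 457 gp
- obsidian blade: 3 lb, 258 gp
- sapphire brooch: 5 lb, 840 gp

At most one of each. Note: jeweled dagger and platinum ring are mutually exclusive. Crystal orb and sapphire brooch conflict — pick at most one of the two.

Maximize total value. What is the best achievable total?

2447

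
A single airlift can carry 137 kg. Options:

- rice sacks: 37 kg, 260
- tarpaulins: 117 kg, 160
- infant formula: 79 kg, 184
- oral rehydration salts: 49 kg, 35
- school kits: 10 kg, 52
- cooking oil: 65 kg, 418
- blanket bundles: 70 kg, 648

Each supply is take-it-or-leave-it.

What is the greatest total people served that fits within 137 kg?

1066

By people served per kg: blanket bundles 9.26, rice sacks 7.03, cooking oil 6.43, school kits 5.20 lead.
A density-first pass picks rice sacks + school kits + blanket bundles — 960 at 117 kg.
Dropping rice sacks and school kits frees 47 kg; slotting in cooking oil (65 kg) lifts the total to 1066 at 135 kg.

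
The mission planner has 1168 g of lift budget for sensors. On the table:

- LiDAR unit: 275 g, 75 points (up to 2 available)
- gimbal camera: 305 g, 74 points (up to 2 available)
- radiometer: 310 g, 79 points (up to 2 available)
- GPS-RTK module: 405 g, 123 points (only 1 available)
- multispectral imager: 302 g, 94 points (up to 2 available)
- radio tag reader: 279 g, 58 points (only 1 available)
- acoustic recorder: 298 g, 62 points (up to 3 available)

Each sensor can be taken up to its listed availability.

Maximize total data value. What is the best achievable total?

338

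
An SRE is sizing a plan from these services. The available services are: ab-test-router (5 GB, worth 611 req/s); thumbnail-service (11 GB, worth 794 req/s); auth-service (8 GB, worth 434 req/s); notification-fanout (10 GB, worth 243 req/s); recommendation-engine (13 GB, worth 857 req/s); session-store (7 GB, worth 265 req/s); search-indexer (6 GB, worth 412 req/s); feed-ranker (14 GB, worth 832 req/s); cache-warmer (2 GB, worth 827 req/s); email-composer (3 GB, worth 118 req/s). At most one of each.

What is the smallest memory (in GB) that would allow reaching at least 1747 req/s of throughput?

13

Minimise GB subject to total throughput ≥ 1747.
Taking ab-test-router + search-indexer + cache-warmer gives 1850 (≥ 1747) for 13 GB.
No combination under 13 GB hits 1747.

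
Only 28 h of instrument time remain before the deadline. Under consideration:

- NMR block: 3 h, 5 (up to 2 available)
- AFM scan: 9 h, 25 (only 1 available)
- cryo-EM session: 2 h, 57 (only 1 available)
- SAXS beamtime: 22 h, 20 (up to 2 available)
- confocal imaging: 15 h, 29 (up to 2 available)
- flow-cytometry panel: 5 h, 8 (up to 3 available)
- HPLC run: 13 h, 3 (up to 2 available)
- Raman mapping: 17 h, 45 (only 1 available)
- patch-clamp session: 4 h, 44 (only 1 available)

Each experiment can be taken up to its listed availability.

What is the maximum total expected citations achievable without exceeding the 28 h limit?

154

Taking the top-ratio experiments first gives 2×NMR block + AFM scan + cryo-EM session + flow-cytometry panel + patch-clamp session for 144 (26 h).
The 15 h tied up in 2×NMR block and AFM scan is better spent on Raman mapping — total rises to 154 (28 h).
No other feasible combination exceeds 154.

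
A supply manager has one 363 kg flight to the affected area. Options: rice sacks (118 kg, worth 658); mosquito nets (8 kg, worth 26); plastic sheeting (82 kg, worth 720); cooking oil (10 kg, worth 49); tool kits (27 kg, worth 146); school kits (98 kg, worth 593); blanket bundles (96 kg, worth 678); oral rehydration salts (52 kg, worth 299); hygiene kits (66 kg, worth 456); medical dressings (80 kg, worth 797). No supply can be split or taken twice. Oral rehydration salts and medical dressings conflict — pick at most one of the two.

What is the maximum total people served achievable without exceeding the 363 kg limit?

Density check — medical dressings 9.96, plastic sheeting 8.78, blanket bundles 7.06 are the best per kg.
Best packing: plastic sheeting + cooking oil + tool kits + blanket bundles + hygiene kits + medical dressings — 361 kg, 2846 total.
That's the maximum — no feasible swap from here does better than 2846.

2846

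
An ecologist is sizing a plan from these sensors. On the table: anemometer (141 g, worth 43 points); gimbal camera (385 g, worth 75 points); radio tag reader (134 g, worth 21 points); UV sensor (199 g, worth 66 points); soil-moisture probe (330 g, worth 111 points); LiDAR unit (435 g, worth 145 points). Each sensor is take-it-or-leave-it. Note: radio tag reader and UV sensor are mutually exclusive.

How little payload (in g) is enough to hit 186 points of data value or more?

Need the lightest bundle worth ≥ 186.
anemometer + LiDAR unit reaches 188 using 576 g.
No combination under 576 g hits 186.

576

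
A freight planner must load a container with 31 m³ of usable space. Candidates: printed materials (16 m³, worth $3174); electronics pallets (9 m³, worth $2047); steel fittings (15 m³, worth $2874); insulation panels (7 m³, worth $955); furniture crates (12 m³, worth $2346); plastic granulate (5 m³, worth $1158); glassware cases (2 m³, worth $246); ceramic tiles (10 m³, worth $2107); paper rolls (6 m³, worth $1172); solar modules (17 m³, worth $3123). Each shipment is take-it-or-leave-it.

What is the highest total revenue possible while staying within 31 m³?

Filling by ratio: electronics pallets + plastic granulate + ceramic tiles + paper rolls for 6484, with 1 m³ left unused.
Dropping plastic granulate and paper rolls frees 11 m³; slotting in furniture crates (12 m³) lifts the total to 6500 at 31 m³.
Next best is electronics pallets + plastic granulate + ceramic tiles + paper rolls at 6484 (30 m³) — short by 16.

6500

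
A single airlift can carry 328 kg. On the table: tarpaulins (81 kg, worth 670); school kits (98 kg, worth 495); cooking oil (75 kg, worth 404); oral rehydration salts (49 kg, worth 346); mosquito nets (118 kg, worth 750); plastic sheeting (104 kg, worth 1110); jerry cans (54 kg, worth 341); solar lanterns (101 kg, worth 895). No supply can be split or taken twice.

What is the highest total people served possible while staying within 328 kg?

The ratio heuristic lands on tarpaulins + plastic sheeting + solar lanterns (2675) but leaves 42 kg idle.
Dropping tarpaulins frees 81 kg; slotting in mosquito nets (118 kg) lifts the total to 2755 at 323 kg.
Next best is oral rehydration salts + plastic sheeting + jerry cans + solar lanterns at 2692 (308 kg) — short by 63.

2755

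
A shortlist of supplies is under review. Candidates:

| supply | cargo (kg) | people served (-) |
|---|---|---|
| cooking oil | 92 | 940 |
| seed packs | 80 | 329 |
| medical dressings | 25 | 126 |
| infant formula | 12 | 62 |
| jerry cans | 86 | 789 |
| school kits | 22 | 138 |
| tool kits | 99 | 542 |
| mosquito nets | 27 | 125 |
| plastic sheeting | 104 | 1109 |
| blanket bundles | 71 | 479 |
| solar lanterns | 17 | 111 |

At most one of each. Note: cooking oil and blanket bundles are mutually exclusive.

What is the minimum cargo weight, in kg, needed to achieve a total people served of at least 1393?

155

Need the lightest bundle worth ≥ 1393.
infant formula + school kits + plastic sheeting + solar lanterns reaches 1420 using 155 kg.
No combination under 155 kg hits 1393.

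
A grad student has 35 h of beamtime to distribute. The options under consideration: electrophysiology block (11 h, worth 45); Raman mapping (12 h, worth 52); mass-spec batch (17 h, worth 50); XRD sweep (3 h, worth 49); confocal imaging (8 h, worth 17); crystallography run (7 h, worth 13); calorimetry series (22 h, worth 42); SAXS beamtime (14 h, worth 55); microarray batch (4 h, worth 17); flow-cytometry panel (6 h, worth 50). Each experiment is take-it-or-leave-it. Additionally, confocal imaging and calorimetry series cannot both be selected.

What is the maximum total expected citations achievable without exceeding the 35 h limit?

Ranking by ratio (expected citations/h): XRD sweep 16.33, flow-cytometry panel 8.33, Raman mapping 4.33.
A density-first pass picks Raman mapping + XRD sweep + confocal imaging + microarray batch + flow-cytometry panel — 185 at 33 h.
Dropping confocal imaging and microarray batch frees 12 h; slotting in SAXS beamtime (14 h) lifts the total to 206 at 35 h.
Every other selection either busts 35 h or breaks a pairing rule or fails to beat 206.

206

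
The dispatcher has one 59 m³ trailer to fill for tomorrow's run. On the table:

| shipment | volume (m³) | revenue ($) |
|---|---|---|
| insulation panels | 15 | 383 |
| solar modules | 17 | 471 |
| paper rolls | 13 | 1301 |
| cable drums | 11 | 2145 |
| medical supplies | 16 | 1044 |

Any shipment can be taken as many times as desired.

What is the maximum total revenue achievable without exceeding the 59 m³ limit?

10725

Ranking by ratio (revenue/m³): cable drums 195.00, paper rolls 100.08, medical supplies 65.25.
5×cable drums uses 55 of the 59 m³ and totals 10725.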